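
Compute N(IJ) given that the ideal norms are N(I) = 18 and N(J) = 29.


N(IJ) = N(I) * N(J)
= 18 * 29
= 522

522


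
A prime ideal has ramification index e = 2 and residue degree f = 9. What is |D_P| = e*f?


|D_P| = e * f
= 2 * 9
= 18

18


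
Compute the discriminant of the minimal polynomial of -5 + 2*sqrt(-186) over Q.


The element -5 + 2*sqrt(-186) has minimal polynomial:
x^2 + 10*x + 769
Discriminant = (10)^2 - 4*(769)
= 100 - 3076
= -2976

-2976


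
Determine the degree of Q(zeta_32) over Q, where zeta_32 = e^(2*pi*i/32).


The degree equals Euler's totient phi(32).
32 = 2^5
phi(32) = 16

16


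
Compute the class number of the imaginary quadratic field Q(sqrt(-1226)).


K = Q(sqrt(-1226)). d mod 4 = 2, so D = disc(K) = 4d = -4904
h(K) equals the number of primitive reduced positive-definite forms (a, b, c) = a*x^2 + b*x*y + c*y^2 with b^2 - 4ac = D,
where reduced means |b| <= a <= c, with b >= 0 whenever |b| = a or a = c, and primitive means gcd(a, b, c) = 1.
Reduced forces 3a^2 <= |D| = 4904, so 1 <= a <= 40; b must have the parity of D, and c = (b^2 - D)/(4a) must be an integer >= a.
Enumerate a = 1..40, b in [-a, a]:
  a=1: (1, 0, 1226)  [1]
  a=2: (2, 0, 613)  [1]
  a=3: (3, -2, 409), (3, 2, 409)  [2]
  a=4: none
  a=5: (5, -4, 246), (5, 4, 246)  [2]
  a=6: (6, -4, 205), (6, 4, 205)  [2]
  a=7..8: none
  a=9: (9, -8, 138), (9, 8, 138)  [2]
  a=10: (10, -4, 123), (10, 4, 123)  [2]
  a=11..12: none
  a=13: (13, -6, 95), (13, 6, 95)  [2]
  a=14: none
  a=15: (15, -14, 85), (15, -4, 82), (15, 4, 82), (15, 14, 85)  [4]
  a=16: none
  a=17: (17, -14, 75), (17, 14, 75)  [2]
  a=18: (18, -8, 69), (18, 8, 69)  [2]
  a=19: (19, -6, 65), (19, 6, 65)  [2]
  a=20..22: none
  a=23: (23, -8, 54), (23, 8, 54)  [2]
  a=24: none
  a=25: (25, -14, 51), (25, 14, 51)  [2]
  a=26: (26, -20, 51), (26, 20, 51)  [2]
  a=27: (27, -8, 46), (27, 8, 46)  [2]
  a=28..29: none
  a=30: (30, -16, 43), (30, -4, 41), (30, 4, 41), (30, 16, 43)  [4]
  a=31: (31, -26, 45), (31, 26, 45)  [2]
  a=32..33: none
  a=34: (34, -20, 39), (34, 20, 39)  [2]
  a=35..37: none
  a=38: (38, -32, 39), (38, 32, 39)  [2]
  a=39..40: none
Total reduced forms: 1 + 1 + 2 + 2 + 2 + 2 + 2 + 2 + 4 + 2 + 2 + 2 + 2 + 2 + 2 + 2 + 4 + 2 + 2 + 2 = 42
h = 42

42


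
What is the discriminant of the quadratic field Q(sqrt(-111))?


For K = Q(sqrt(d)) with d squarefree: disc(K) = d if d = 1 mod 4, and disc(K) = 4d if d = 2 or 3 mod 4.
Here d = -111, and d mod 4 = 1.
d = 1 mod 4 (O_K = Z[(1+sqrt(d))/2]), so disc(K) = d = -111

-111


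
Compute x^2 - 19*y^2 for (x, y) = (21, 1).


x^2 - d*y^2
= 21^2 - 19*1^2
= 441 - 19
= 422

422


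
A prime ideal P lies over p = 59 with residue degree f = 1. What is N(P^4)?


N(P^a) = p^(a*f)
= 59^(4*1)
= 59^4
= 12117361

12117361


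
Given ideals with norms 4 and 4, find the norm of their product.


N(IJ) = N(I) * N(J)
= 4 * 4
= 16

16


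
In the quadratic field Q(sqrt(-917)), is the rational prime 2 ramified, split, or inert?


K = Q(sqrt(-917)). Since d mod 4 = 3, disc(K) = -3668.
Check p | disc: -3668 mod 2 = 0.
p divides disc, so p ramifies: (p) = P^2 with e=2, f=1, g=1.
Therefore p is ramified.

ramified


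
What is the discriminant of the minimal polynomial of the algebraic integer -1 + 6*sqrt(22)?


The element -1 + 6*sqrt(22) has minimal polynomial:
x^2 + 2*x - 791
Discriminant = (2)^2 - 4*(-791)
= 4 + 3164
= 3168

3168


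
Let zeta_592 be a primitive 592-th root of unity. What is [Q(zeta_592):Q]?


The degree equals Euler's totient phi(592).
592 = 2^4 * 37
phi(592) = 288

288


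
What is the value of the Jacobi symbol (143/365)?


Compute (143/365) via quadratic reciprocity:
  reciprocity: (143/365) -> +(365/143)
  reduce: (79/143)
  reciprocity: (79/143) -> -(143/79)
  reduce: (64/79)
  pull out 2: (2/79) = +1  (since 79 mod 8 = 7)
  pull out 2: (2/79) = +1  (since 79 mod 8 = 7)
  pull out 2: (2/79) = +1  (since 79 mod 8 = 7)
  pull out 2: (2/79) = +1  (since 79 mod 8 = 7)
  pull out 2: (2/79) = +1  (since 79 mod 8 = 7)
  pull out 2: (2/79) = +1  (since 79 mod 8 = 7)
  (1/79) = 1
Product of signs = -1

-1


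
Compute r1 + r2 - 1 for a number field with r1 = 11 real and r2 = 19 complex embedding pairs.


By Dirichlet's unit theorem:
rank = r1 + r2 - 1
= 11 + 19 - 1
= 29

29


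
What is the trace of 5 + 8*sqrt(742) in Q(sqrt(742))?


Tr(a + b*sqrt(d)) = (a + b*sqrt(d)) + (a - b*sqrt(d)) = 2a
= 2 * (5)
= 10

10


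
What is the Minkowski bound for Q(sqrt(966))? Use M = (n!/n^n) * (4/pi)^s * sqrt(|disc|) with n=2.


d = 966, d mod 4 = 2, so disc(K) = 4d = 3864; |disc(K)| = 3864
Real quadratic field, so n = 2, s = r2 = 0, r1 = 2
M = (n!/n^n) * (4/pi)^s * sqrt(|disc(K)|) = (2!/2^2) * (4/pi)^0 * sqrt(3864)
= 0.5 * 1.000000 * 62.161081
= 31.0805

31.0805


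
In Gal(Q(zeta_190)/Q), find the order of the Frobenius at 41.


The Frobenius at p in Gal(Q(zeta_n)/Q) = (Z/nZ)* is the class of p, so its order is ord_190(41), the smallest k >= 1 with 41^k = 1 mod 190.
n = 190 = 2 * 5 * 19, phi(190) = 72; the order divides phi(n).
Divisors of 72: 1, 2, 3, 4, 6, 8, 9, 12, 18, 24, 36, 72
Repeated squaring mod 190: 41^1 = 41, 41^2 = 161, 41^4 = 81, 41^8 = 101, 41^16 = 131, 41^32 = 61, 41^64 = 111
Test divisors in increasing order:
  k=1: 41^1 = 41 mod 190
  k=2: 41^2 = 161 mod 190
  k=3: 41^3 = 161 * 41 = 141 mod 190
  k=4: 41^4 = 81 mod 190
  k=6: 41^6 = 81 * 161 = 121 mod 190
  k=8: 41^8 = 101 mod 190
  k=9: 41^9 = 101 * 41 = 151 mod 190
  k=12: 41^12 = 101 * 81 = 11 mod 190
  k=18: 41^18 = 131 * 161 = 1 mod 190  <- first divisor giving 1
Order = 18

18


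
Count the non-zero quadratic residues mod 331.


For prime p, the number of non-zero quadratic residues is (p-1)/2.
= (331-1)/2
= 165

165


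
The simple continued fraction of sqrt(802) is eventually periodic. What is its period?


Run the CF algorithm for sqrt(802).
a_0 = floor(sqrt(802)) = 28; set m_0=0, q_0=1.
Recurrence: m' = q*a - m,  q' = (d - m'^2)/q,  a' = floor((a_0 + m')/q').
  step 1: m=28, q=18, a=3
  step 2: m=26, q=7, a=7
  step 3: m=23, q=39, a=1
  step 4: m=16, q=14, a=3
  step 5: m=26, q=9, a=6
  step 6: m=28, q=2, a=28
  step 7: m=28, q=9, a=6
  step 8: m=26, q=14, a=3
  step 9: m=16, q=39, a=1
  step 10: m=23, q=7, a=7
  step 11: m=26, q=18, a=3
  step 12: m=28, q=1, a=56
a_12 = 2*a_0 = 56, so the period closes here.
sqrt(802) = [28; 3, 7, 1, 3, 6, 28, 6, 3, 1, 7, 3, 56]
Period length = 12

12


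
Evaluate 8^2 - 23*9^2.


x^2 - d*y^2
= 8^2 - 23*9^2
= 64 - 1863
= -1799

-1799


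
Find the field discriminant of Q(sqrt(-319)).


For K = Q(sqrt(d)) with d squarefree: disc(K) = d if d = 1 mod 4, and disc(K) = 4d if d = 2 or 3 mod 4.
Here d = -319, and d mod 4 = 1.
d = 1 mod 4 (O_K = Z[(1+sqrt(d))/2]), so disc(K) = d = -319

-319


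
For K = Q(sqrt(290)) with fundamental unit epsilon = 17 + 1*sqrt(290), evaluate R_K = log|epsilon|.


epsilon = 17 + 1*sqrt(290)
= 34.0294
R = ln(34.0294)
= 3.5272

3.5272


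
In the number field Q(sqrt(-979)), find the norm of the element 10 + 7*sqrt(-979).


N(a + b*sqrt(d)) = a^2 - d*b^2
= (10)^2 - (-979)*(7)^2
= 100 + 47971
= 48071

48071


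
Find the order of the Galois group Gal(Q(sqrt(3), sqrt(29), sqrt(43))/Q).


The 3 square roots of distinct primes are multiplicatively independent over Q,
so [K:Q] = 2^3 and Gal(K/Q) is isomorphic to (Z/2Z)^3.
|Gal| = 2^3 = 8

8


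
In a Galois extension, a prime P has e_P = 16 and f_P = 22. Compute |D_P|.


|D_P| = e * f
= 16 * 22
= 352

352


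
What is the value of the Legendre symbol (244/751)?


p = 751 is prime, so compute (244/751) with the reciprocity algorithm (Jacobi-symbol steps: pull out 2s via (2/n), flip via reciprocity, reduce):
  pull out 2: (2/751) = +1  (since 751 mod 8 = 7)
  pull out 2: (2/751) = +1  (since 751 mod 8 = 7)
  reciprocity: (61/751) -> +(751/61)
  reduce: (19/61)
  reciprocity: (19/61) -> +(61/19)
  reduce: (4/19)
  pull out 2: (2/19) = -1  (since 19 mod 8 = 3)
  pull out 2: (2/19) = -1  (since 19 mod 8 = 3)
  (1/19) = 1
Product of signs = 1
(244/751) = 1

1


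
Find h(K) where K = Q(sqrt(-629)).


K = Q(sqrt(-629)). d mod 4 = 3, so D = disc(K) = 4d = -2516
h(K) equals the number of primitive reduced positive-definite forms (a, b, c) = a*x^2 + b*x*y + c*y^2 with b^2 - 4ac = D,
where reduced means |b| <= a <= c, with b >= 0 whenever |b| = a or a = c, and primitive means gcd(a, b, c) = 1.
Reduced forces 3a^2 <= |D| = 2516, so 1 <= a <= 28; b must have the parity of D, and c = (b^2 - D)/(4a) must be an integer >= a.
Enumerate a = 1..28, b in [-a, a]:
  a=1: (1, 0, 629)  [1]
  a=2: (2, 2, 315)  [1]
  a=3: (3, -2, 210), (3, 2, 210)  [2]
  a=4: none
  a=5: (5, -2, 126), (5, 2, 126)  [2]
  a=6: (6, -2, 105), (6, 2, 105)  [2]
  a=7: (7, -2, 90), (7, 2, 90)  [2]
  a=8: none
  a=9: (9, -2, 70), (9, 2, 70)  [2]
  a=10: (10, -2, 63), (10, 2, 63)  [2]
  a=11: (11, -6, 58), (11, 6, 58)  [2]
  a=12..13: none
  a=14: (14, -2, 45), (14, 2, 45)  [2]
  a=15: (15, -8, 43), (15, -2, 42), (15, 2, 42), (15, 8, 43)  [4]
  a=16: none
  a=17: (17, 0, 37)  [1]
  a=18: (18, -2, 35), (18, 2, 35)  [2]
  a=19: (19, -12, 35), (19, 12, 35)  [2]
  a=20: none
  a=21: (21, -16, 33), (21, -2, 30), (21, 2, 30), (21, 16, 33)  [4]
  a=22: (22, -6, 29), (22, 6, 29)  [2]
  a=23..24: none
  a=25: (25, -22, 30), (25, 22, 30)  [2]
  a=26: none
  a=27: (27, 20, 27)  [1]
  a=28: none
Total reduced forms: 1 + 1 + 2 + 2 + 2 + 2 + 2 + 2 + 2 + 2 + 4 + 1 + 2 + 2 + 4 + 2 + 2 + 1 = 36
h = 36

36


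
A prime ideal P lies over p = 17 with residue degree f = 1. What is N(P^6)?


N(P^a) = p^(a*f)
= 17^(6*1)
= 17^6
= 24137569

24137569


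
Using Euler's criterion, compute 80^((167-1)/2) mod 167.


p = 167 is prime and the exponent is (p-1)/2 = 83, so by Euler's criterion 80^83 = (80/167) = +1 or -1 mod 167.
Compute by square-and-multiply:
  83 = 64 + 16 + 2 + 1 (binary 1010011)
  Repeated squaring mod 167: 80^1 = 80, 80^2 = 54, 80^4 = 77, 80^8 = 84, 80^16 = 42, 80^32 = 94, 80^64 = 152
  80^83 = 80^64 * 80^16 * 80^2 * 80^1 = 152 * 42 * 54 * 80 mod 167
    152 * 42 = 6384 = 38 mod 167
    38 * 54 = 2052 = 48 mod 167
    48 * 80 = 3840 = 166 mod 167
  80^83 = 166 mod 167
Result 166 = p - 1 = -1 mod 167: 80 is a quadratic non-residue mod 167. As a residue in [0, p-1] the value is 166.
80^83 mod 167 = 166

166


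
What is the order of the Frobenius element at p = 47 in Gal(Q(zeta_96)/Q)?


The Frobenius at p in Gal(Q(zeta_n)/Q) = (Z/nZ)* is the class of p, so its order is ord_96(47), the smallest k >= 1 with 47^k = 1 mod 96.
n = 96 = 2^5 * 3, phi(96) = 32; the order divides phi(n).
Divisors of 32: 1, 2, 4, 8, 16, 32
Repeated squaring mod 96: 47^1 = 47, 47^2 = 1, 47^4 = 1, 47^8 = 1, 47^16 = 1, 47^32 = 1
Test divisors in increasing order:
  k=1: 47^1 = 47 mod 96
  k=2: 47^2 = 1 mod 96  <- first divisor giving 1
Order = 2

2


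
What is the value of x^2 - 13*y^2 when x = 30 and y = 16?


x^2 - d*y^2
= 30^2 - 13*16^2
= 900 - 3328
= -2428

-2428


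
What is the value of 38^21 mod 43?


p = 43 is prime and the exponent is (p-1)/2 = 21, so by Euler's criterion 38^21 = (38/43) = +1 or -1 mod 43.
Compute by square-and-multiply:
  21 = 16 + 4 + 1 (binary 10101)
  Repeated squaring mod 43: 38^1 = 38, 38^2 = 25, 38^4 = 23, 38^8 = 13, 38^16 = 40
  38^21 = 38^16 * 38^4 * 38^1 = 40 * 23 * 38 mod 43
    40 * 23 = 920 = 17 mod 43
    17 * 38 = 646 = 1 mod 43
  38^21 = 1 mod 43
Result 1: 38 is a quadratic residue mod 43.
38^21 mod 43 = 1

1


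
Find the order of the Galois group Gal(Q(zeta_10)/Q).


|Gal(Q(zeta_10)/Q)| = phi(10)
= 4

4


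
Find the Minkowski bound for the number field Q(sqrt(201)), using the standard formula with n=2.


d = 201, d mod 4 = 1, so disc(K) = d = 201; |disc(K)| = 201
Real quadratic field, so n = 2, s = r2 = 0, r1 = 2
M = (n!/n^n) * (4/pi)^s * sqrt(|disc(K)|) = (2!/2^2) * (4/pi)^0 * sqrt(201)
= 0.5 * 1.000000 * 14.177447
= 7.0887

7.0887


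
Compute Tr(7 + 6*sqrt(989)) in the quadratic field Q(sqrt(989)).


Tr(a + b*sqrt(d)) = (a + b*sqrt(d)) + (a - b*sqrt(d)) = 2a
= 2 * (7)
= 14

14


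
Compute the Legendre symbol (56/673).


p = 673 is prime, so compute (56/673) with the reciprocity algorithm (Jacobi-symbol steps: pull out 2s via (2/n), flip via reciprocity, reduce):
  pull out 2: (2/673) = +1  (since 673 mod 8 = 1)
  pull out 2: (2/673) = +1  (since 673 mod 8 = 1)
  pull out 2: (2/673) = +1  (since 673 mod 8 = 1)
  reciprocity: (7/673) -> +(673/7)
  reduce: (1/7)
  (1/7) = 1
Product of signs = 1
(56/673) = 1

1


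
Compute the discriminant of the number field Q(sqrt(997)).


For K = Q(sqrt(d)) with d squarefree: disc(K) = d if d = 1 mod 4, and disc(K) = 4d if d = 2 or 3 mod 4.
Here d = 997, and d mod 4 = 1.
d = 1 mod 4 (O_K = Z[(1+sqrt(d))/2]), so disc(K) = d = 997

997


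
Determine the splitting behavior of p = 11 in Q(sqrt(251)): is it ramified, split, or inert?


K = Q(sqrt(251)). Since d mod 4 = 3, disc(K) = 1004.
Check p | disc: 1004 mod 11 = 3.
p does not divide disc. Compute Legendre symbol (d/p):
9^((11-1)/2) mod 11 = 1
(d/p) = 1, so p splits: (p) = P*P' with e=1, f=1, g=2.
Therefore p is split.

split


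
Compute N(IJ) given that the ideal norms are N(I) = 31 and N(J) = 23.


N(IJ) = N(I) * N(J)
= 31 * 23
= 713

713


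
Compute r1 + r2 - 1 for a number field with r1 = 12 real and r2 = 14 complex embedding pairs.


By Dirichlet's unit theorem:
rank = r1 + r2 - 1
= 12 + 14 - 1
= 25

25


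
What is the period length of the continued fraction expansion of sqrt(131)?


Run the CF algorithm for sqrt(131).
a_0 = floor(sqrt(131)) = 11; set m_0=0, q_0=1.
Recurrence: m' = q*a - m,  q' = (d - m'^2)/q,  a' = floor((a_0 + m')/q').
  step 1: m=11, q=10, a=2
  step 2: m=9, q=5, a=4
  step 3: m=11, q=2, a=11
  step 4: m=11, q=5, a=4
  step 5: m=9, q=10, a=2
  step 6: m=11, q=1, a=22
a_6 = 2*a_0 = 22, so the period closes here.
sqrt(131) = [11; 2, 4, 11, 4, 2, 22]
Period length = 6

6


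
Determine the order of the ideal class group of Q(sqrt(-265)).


K = Q(sqrt(-265)). d mod 4 = 3, so D = disc(K) = 4d = -1060
h(K) equals the number of primitive reduced positive-definite forms (a, b, c) = a*x^2 + b*x*y + c*y^2 with b^2 - 4ac = D,
where reduced means |b| <= a <= c, with b >= 0 whenever |b| = a or a = c, and primitive means gcd(a, b, c) = 1.
Reduced forces 3a^2 <= |D| = 1060, so 1 <= a <= 18; b must have the parity of D, and c = (b^2 - D)/(4a) must be an integer >= a.
Enumerate a = 1..18, b in [-a, a]:
  a=1: (1, 0, 265)  [1]
  a=2: (2, 2, 133)  [1]
  a=3..4: none
  a=5: (5, 0, 53)  [1]
  a=6: none
  a=7: (7, -2, 38), (7, 2, 38)  [2]
  a=8..9: none
  a=10: (10, 10, 29)  [1]
  a=11..13: none
  a=14: (14, -2, 19), (14, 2, 19)  [2]
  a=15..18: none
Total reduced forms: 1 + 1 + 1 + 2 + 1 + 2 = 8
h = 8

8


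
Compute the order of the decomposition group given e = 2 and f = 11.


|D_P| = e * f
= 2 * 11
= 22

22


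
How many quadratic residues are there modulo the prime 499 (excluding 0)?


For prime p, the number of non-zero quadratic residues is (p-1)/2.
= (499-1)/2
= 249

249


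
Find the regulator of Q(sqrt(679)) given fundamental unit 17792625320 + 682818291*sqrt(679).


epsilon = 17792625320 + 682818291*sqrt(679)
= 3.5585e+10
R = ln(3.5585e+10)
= 24.2952

24.2952


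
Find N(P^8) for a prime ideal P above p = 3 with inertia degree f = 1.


N(P^a) = p^(a*f)
= 3^(8*1)
= 3^8
= 6561

6561


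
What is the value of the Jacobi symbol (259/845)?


Compute (259/845) via quadratic reciprocity:
  reciprocity: (259/845) -> +(845/259)
  reduce: (68/259)
  pull out 2: (2/259) = -1  (since 259 mod 8 = 3)
  pull out 2: (2/259) = -1  (since 259 mod 8 = 3)
  reciprocity: (17/259) -> +(259/17)
  reduce: (4/17)
  pull out 2: (2/17) = +1  (since 17 mod 8 = 1)
  pull out 2: (2/17) = +1  (since 17 mod 8 = 1)
  (1/17) = 1
Product of signs = 1

1


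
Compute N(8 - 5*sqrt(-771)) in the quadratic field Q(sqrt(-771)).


N(a + b*sqrt(d)) = a^2 - d*b^2
= (8)^2 - (-771)*(-5)^2
= 64 + 19275
= 19339

19339


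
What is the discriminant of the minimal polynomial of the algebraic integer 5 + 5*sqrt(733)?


The element 5 + 5*sqrt(733) has minimal polynomial:
x^2 - 10*x - 18300
Discriminant = (-10)^2 - 4*(-18300)
= 100 + 73200
= 73300

73300


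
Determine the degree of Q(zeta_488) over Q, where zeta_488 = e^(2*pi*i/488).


The degree equals Euler's totient phi(488).
488 = 2^3 * 61
phi(488) = 240

240


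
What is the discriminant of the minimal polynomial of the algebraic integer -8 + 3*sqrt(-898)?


The element -8 + 3*sqrt(-898) has minimal polynomial:
x^2 + 16*x + 8146
Discriminant = (16)^2 - 4*(8146)
= 256 - 32584
= -32328

-32328


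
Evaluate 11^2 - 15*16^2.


x^2 - d*y^2
= 11^2 - 15*16^2
= 121 - 3840
= -3719

-3719


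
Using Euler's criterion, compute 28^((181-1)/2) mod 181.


p = 181 is prime and the exponent is (p-1)/2 = 90, so by Euler's criterion 28^90 = (28/181) = +1 or -1 mod 181.
Compute by square-and-multiply:
  90 = 64 + 16 + 8 + 2 (binary 1011010)
  Repeated squaring mod 181: 28^1 = 28, 28^2 = 60, 28^4 = 161, 28^8 = 38, 28^16 = 177, 28^32 = 16, 28^64 = 75
  28^90 = 28^64 * 28^16 * 28^8 * 28^2 = 75 * 177 * 38 * 60 mod 181
    75 * 177 = 13275 = 62 mod 181
    62 * 38 = 2356 = 3 mod 181
    3 * 60 = 180 = 180 mod 181
  28^90 = 180 mod 181
Result 180 = p - 1 = -1 mod 181: 28 is a quadratic non-residue mod 181. As a residue in [0, p-1] the value is 180.
28^90 mod 181 = 180

180


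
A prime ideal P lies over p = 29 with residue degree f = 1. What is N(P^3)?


N(P^a) = p^(a*f)
= 29^(3*1)
= 29^3
= 24389

24389


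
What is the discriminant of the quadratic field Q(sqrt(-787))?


For K = Q(sqrt(d)) with d squarefree: disc(K) = d if d = 1 mod 4, and disc(K) = 4d if d = 2 or 3 mod 4.
Here d = -787, and d mod 4 = 1.
d = 1 mod 4 (O_K = Z[(1+sqrt(d))/2]), so disc(K) = d = -787

-787


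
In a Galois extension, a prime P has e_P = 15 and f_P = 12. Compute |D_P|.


|D_P| = e * f
= 15 * 12
= 180

180


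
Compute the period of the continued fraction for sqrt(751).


Run the CF algorithm for sqrt(751).
a_0 = floor(sqrt(751)) = 27; set m_0=0, q_0=1.
Recurrence: m' = q*a - m,  q' = (d - m'^2)/q,  a' = floor((a_0 + m')/q').
  step 1: m=27, q=22, a=2
  step 2: m=17, q=21, a=2
  step 3: m=25, q=6, a=8
  step 4: m=23, q=37, a=1
  step 5: m=14, q=15, a=2
  step 6: m=16, q=33, a=1
  step 7: m=17, q=14, a=3
  step 8: m=25, q=9, a=5
  step 9: m=20, q=39, a=1
  step 10: m=19, q=10, a=4
  step 11: m=21, q=31, a=1
  step 12: m=10, q=21, a=1
  step 13: m=11, q=30, a=1
  step 14: m=19, q=13, a=3
  step 15: m=20, q=27, a=1
  step 16: m=7, q=26, a=1
  step 17: m=19, q=15, a=3
  step 18: m=26, q=5, a=10
  step 19: m=24, q=35, a=1
  step 20: m=11, q=18, a=2
  step 21: m=25, q=7, a=7
  step 22: m=24, q=25, a=2
  step 23: m=26, q=3, a=17
  step 24: m=25, q=42, a=1
  step 25: m=17, q=11, a=4
  step 26: m=27, q=2, a=27
  step 27: m=27, q=11, a=4
  step 28: m=17, q=42, a=1
  step 29: m=25, q=3, a=17
  step 30: m=26, q=25, a=2
  step 31: m=24, q=7, a=7
  step 32: m=25, q=18, a=2
  step 33: m=11, q=35, a=1
  step 34: m=24, q=5, a=10
  step 35: m=26, q=15, a=3
  step 36: m=19, q=26, a=1
  step 37: m=7, q=27, a=1
  step 38: m=20, q=13, a=3
  step 39: m=19, q=30, a=1
  step 40: m=11, q=21, a=1
  step 41: m=10, q=31, a=1
  step 42: m=21, q=10, a=4
  step 43: m=19, q=39, a=1
  step 44: m=20, q=9, a=5
  step 45: m=25, q=14, a=3
  step 46: m=17, q=33, a=1
  step 47: m=16, q=15, a=2
  step 48: m=14, q=37, a=1
  step 49: m=23, q=6, a=8
  step 50: m=25, q=21, a=2
  step 51: m=17, q=22, a=2
  step 52: m=27, q=1, a=54
a_52 = 2*a_0 = 54, so the period closes here.
sqrt(751) = [27; 2, 2, 8, 1, 2, 1, 3, 5, 1, 4, 1, 1, 1, 3, 1, 1, 3, 10, 1, 2, 7, 2, 17, 1, 4, 27, 4, 1, 17, 2, 7, 2, 1, 10, 3, 1, 1, 3, 1, 1, 1, 4, 1, 5, 3, 1, 2, 1, 8, 2, 2, 54]
Period length = 52

52


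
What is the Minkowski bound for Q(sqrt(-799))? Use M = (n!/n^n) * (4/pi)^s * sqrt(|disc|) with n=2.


d = -799, d mod 4 = 1, so disc(K) = d = -799; |disc(K)| = 799
Imaginary quadratic field, so n = 2, s = r2 = 1, r1 = 0
M = (n!/n^n) * (4/pi)^s * sqrt(|disc(K)|) = (2!/2^2) * (4/pi)^1 * sqrt(799)
= 0.5 * 1.273240 * 28.266588
= 17.9951

17.9951


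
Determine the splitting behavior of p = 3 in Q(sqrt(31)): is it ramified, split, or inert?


K = Q(sqrt(31)). Since d mod 4 = 3, disc(K) = 124.
Check p | disc: 124 mod 3 = 1.
p does not divide disc. Compute Legendre symbol (d/p):
1^((3-1)/2) mod 3 = 1
(d/p) = 1, so p splits: (p) = P*P' with e=1, f=1, g=2.
Therefore p is split.

split


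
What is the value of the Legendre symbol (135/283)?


p = 283 is prime, so compute (135/283) with the reciprocity algorithm (Jacobi-symbol steps: pull out 2s via (2/n), flip via reciprocity, reduce):
  reciprocity: (135/283) -> -(283/135)
  reduce: (13/135)
  reciprocity: (13/135) -> +(135/13)
  reduce: (5/13)
  reciprocity: (5/13) -> +(13/5)
  reduce: (3/5)
  reciprocity: (3/5) -> +(5/3)
  reduce: (2/3)
  pull out 2: (2/3) = -1  (since 3 mod 8 = 3)
  (1/3) = 1
Product of signs = 1
(135/283) = 1

1


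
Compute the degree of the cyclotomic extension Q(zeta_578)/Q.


The degree equals Euler's totient phi(578).
578 = 2 * 17^2
phi(578) = 272

272


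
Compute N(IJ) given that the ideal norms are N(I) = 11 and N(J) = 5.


N(IJ) = N(I) * N(J)
= 11 * 5
= 55

55


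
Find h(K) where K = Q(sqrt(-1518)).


K = Q(sqrt(-1518)). d mod 4 = 2, so D = disc(K) = 4d = -6072
h(K) equals the number of primitive reduced positive-definite forms (a, b, c) = a*x^2 + b*x*y + c*y^2 with b^2 - 4ac = D,
where reduced means |b| <= a <= c, with b >= 0 whenever |b| = a or a = c, and primitive means gcd(a, b, c) = 1.
Reduced forces 3a^2 <= |D| = 6072, so 1 <= a <= 44; b must have the parity of D, and c = (b^2 - D)/(4a) must be an integer >= a.
Enumerate a = 1..44, b in [-a, a]:
  a=1: (1, 0, 1518)  [1]
  a=2: (2, 0, 759)  [1]
  a=3: (3, 0, 506)  [1]
  a=4..5: none
  a=6: (6, 0, 253)  [1]
  a=7: (7, -2, 217), (7, 2, 217)  [2]
  a=8..10: none
  a=11: (11, 0, 138)  [1]
  a=12: none
  a=13: (13, -8, 118), (13, 8, 118)  [2]
  a=14: (14, -12, 111), (14, 12, 111)  [2]
  a=15..20: none
  a=21: (21, -12, 74), (21, 12, 74)  [2]
  a=22: (22, 0, 69)  [1]
  a=23: (23, 0, 66)  [1]
  a=24..25: none
  a=26: (26, -8, 59), (26, 8, 59)  [2]
  a=27..30: none
  a=31: (31, -2, 49), (31, 2, 49)  [2]
  a=32: none
  a=33: (33, 0, 46)  [1]
  a=34..36: none
  a=37: (37, -12, 42), (37, 12, 42)  [2]
  a=38: none
  a=39: (39, -18, 41), (39, 18, 41)  [2]
  a=40..44: none
Total reduced forms: 1 + 1 + 1 + 1 + 2 + 1 + 2 + 2 + 2 + 1 + 1 + 2 + 2 + 1 + 2 + 2 = 24
h = 24

24


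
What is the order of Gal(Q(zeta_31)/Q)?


|Gal(Q(zeta_31)/Q)| = phi(31)
= 30

30


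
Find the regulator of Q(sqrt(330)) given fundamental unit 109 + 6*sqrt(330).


epsilon = 109 + 6*sqrt(330)
= 217.9954
R = ln(217.9954)
= 5.3845

5.3845


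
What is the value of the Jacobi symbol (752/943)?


Compute (752/943) via quadratic reciprocity:
  pull out 2: (2/943) = +1  (since 943 mod 8 = 7)
  pull out 2: (2/943) = +1  (since 943 mod 8 = 7)
  pull out 2: (2/943) = +1  (since 943 mod 8 = 7)
  pull out 2: (2/943) = +1  (since 943 mod 8 = 7)
  reciprocity: (47/943) -> -(943/47)
  reduce: (3/47)
  reciprocity: (3/47) -> -(47/3)
  reduce: (2/3)
  pull out 2: (2/3) = -1  (since 3 mod 8 = 3)
  (1/3) = 1
Product of signs = -1

-1


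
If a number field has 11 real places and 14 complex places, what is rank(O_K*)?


By Dirichlet's unit theorem:
rank = r1 + r2 - 1
= 11 + 14 - 1
= 24

24


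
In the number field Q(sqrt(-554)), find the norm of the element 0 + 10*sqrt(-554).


N(a + b*sqrt(d)) = a^2 - d*b^2
= (0)^2 - (-554)*(10)^2
= 0 + 55400
= 55400

55400


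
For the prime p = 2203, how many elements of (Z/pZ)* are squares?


For prime p, the number of non-zero quadratic residues is (p-1)/2.
= (2203-1)/2
= 1101

1101


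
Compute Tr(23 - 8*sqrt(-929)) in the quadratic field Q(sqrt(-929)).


Tr(a + b*sqrt(d)) = (a + b*sqrt(d)) + (a - b*sqrt(d)) = 2a
= 2 * (23)
= 46

46


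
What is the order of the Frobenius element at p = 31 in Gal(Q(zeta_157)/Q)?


The Frobenius at p in Gal(Q(zeta_n)/Q) = (Z/nZ)* is the class of p, so its order is ord_157(31), the smallest k >= 1 with 31^k = 1 mod 157.
n = 157 = 157, phi(157) = 156; the order divides phi(n).
Divisors of 156: 1, 2, 3, 4, 6, 12, 13, 26, 39, 52, 78, 156
Repeated squaring mod 157: 31^1 = 31, 31^2 = 19, 31^4 = 47, 31^8 = 11, 31^16 = 121, 31^32 = 40, 31^64 = 30, 31^128 = 115
Test divisors in increasing order:
  k=1: 31^1 = 31 mod 157
  k=2: 31^2 = 19 mod 157
  k=3: 31^3 = 19 * 31 = 118 mod 157
  k=4: 31^4 = 47 mod 157
  k=6: 31^6 = 47 * 19 = 108 mod 157
  k=12: 31^12 = 11 * 47 = 46 mod 157
  k=13: 31^13 = 11 * 47 * 31 = 13 mod 157
  k=26: 31^26 = 121 * 11 * 19 = 12 mod 157
  k=39: 31^39 = 40 * 47 * 19 * 31 = 156 mod 157
  k=52: 31^52 = 40 * 121 * 47 = 144 mod 157
  k=78: 31^78 = 30 * 11 * 47 * 19 = 1 mod 157  <- first divisor giving 1
Order = 78

78


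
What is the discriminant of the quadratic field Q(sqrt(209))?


For K = Q(sqrt(d)) with d squarefree: disc(K) = d if d = 1 mod 4, and disc(K) = 4d if d = 2 or 3 mod 4.
Here d = 209, and d mod 4 = 1.
d = 1 mod 4 (O_K = Z[(1+sqrt(d))/2]), so disc(K) = d = 209

209


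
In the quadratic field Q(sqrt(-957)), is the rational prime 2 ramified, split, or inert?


K = Q(sqrt(-957)). Since d mod 4 = 3, disc(K) = -3828.
Check p | disc: -3828 mod 2 = 0.
p divides disc, so p ramifies: (p) = P^2 with e=2, f=1, g=1.
Therefore p is ramified.

ramified


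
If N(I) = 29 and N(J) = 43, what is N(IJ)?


N(IJ) = N(I) * N(J)
= 29 * 43
= 1247

1247


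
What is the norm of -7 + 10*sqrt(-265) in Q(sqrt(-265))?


N(a + b*sqrt(d)) = a^2 - d*b^2
= (-7)^2 - (-265)*(10)^2
= 49 + 26500
= 26549

26549


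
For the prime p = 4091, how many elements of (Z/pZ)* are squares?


For prime p, the number of non-zero quadratic residues is (p-1)/2.
= (4091-1)/2
= 2045

2045


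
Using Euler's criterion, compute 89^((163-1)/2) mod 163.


p = 163 is prime and the exponent is (p-1)/2 = 81, so by Euler's criterion 89^81 = (89/163) = +1 or -1 mod 163.
Compute by square-and-multiply:
  81 = 64 + 16 + 1 (binary 1010001)
  Repeated squaring mod 163: 89^1 = 89, 89^2 = 97, 89^4 = 118, 89^8 = 69, 89^16 = 34, 89^32 = 15, 89^64 = 62
  89^81 = 89^64 * 89^16 * 89^1 = 62 * 34 * 89 mod 163
    62 * 34 = 2108 = 152 mod 163
    152 * 89 = 13528 = 162 mod 163
  89^81 = 162 mod 163
Result 162 = p - 1 = -1 mod 163: 89 is a quadratic non-residue mod 163. As a residue in [0, p-1] the value is 162.
89^81 mod 163 = 162

162


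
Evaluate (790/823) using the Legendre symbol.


p = 823 is prime, so compute (790/823) with the reciprocity algorithm (Jacobi-symbol steps: pull out 2s via (2/n), flip via reciprocity, reduce):
  pull out 2: (2/823) = +1  (since 823 mod 8 = 7)
  reciprocity: (395/823) -> -(823/395)
  reduce: (33/395)
  reciprocity: (33/395) -> +(395/33)
  reduce: (32/33)
  pull out 2: (2/33) = +1  (since 33 mod 8 = 1)
  pull out 2: (2/33) = +1  (since 33 mod 8 = 1)
  pull out 2: (2/33) = +1  (since 33 mod 8 = 1)
  pull out 2: (2/33) = +1  (since 33 mod 8 = 1)
  pull out 2: (2/33) = +1  (since 33 mod 8 = 1)
  (1/33) = 1
Product of signs = -1
(790/823) = -1

-1


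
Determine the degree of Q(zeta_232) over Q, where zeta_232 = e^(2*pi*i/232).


The degree equals Euler's totient phi(232).
232 = 2^3 * 29
phi(232) = 112

112


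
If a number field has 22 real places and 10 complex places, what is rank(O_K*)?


By Dirichlet's unit theorem:
rank = r1 + r2 - 1
= 22 + 10 - 1
= 31

31


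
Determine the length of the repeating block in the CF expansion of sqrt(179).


Run the CF algorithm for sqrt(179).
a_0 = floor(sqrt(179)) = 13; set m_0=0, q_0=1.
Recurrence: m' = q*a - m,  q' = (d - m'^2)/q,  a' = floor((a_0 + m')/q').
  step 1: m=13, q=10, a=2
  step 2: m=7, q=13, a=1
  step 3: m=6, q=11, a=1
  step 4: m=5, q=14, a=1
  step 5: m=9, q=7, a=3
  step 6: m=12, q=5, a=5
  step 7: m=13, q=2, a=13
  step 8: m=13, q=5, a=5
  step 9: m=12, q=7, a=3
  step 10: m=9, q=14, a=1
  step 11: m=5, q=11, a=1
  step 12: m=6, q=13, a=1
  step 13: m=7, q=10, a=2
  step 14: m=13, q=1, a=26
a_14 = 2*a_0 = 26, so the period closes here.
sqrt(179) = [13; 2, 1, 1, 1, 3, 5, 13, 5, 3, 1, 1, 1, 2, 26]
Period length = 14

14


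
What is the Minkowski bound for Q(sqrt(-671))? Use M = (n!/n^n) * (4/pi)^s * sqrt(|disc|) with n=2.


d = -671, d mod 4 = 1, so disc(K) = d = -671; |disc(K)| = 671
Imaginary quadratic field, so n = 2, s = r2 = 1, r1 = 0
M = (n!/n^n) * (4/pi)^s * sqrt(|disc(K)|) = (2!/2^2) * (4/pi)^1 * sqrt(671)
= 0.5 * 1.273240 * 25.903668
= 16.4908

16.4908


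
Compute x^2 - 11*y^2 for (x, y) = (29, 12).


x^2 - d*y^2
= 29^2 - 11*12^2
= 841 - 1584
= -743

-743


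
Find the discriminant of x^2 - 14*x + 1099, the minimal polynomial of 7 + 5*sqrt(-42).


The element 7 + 5*sqrt(-42) has minimal polynomial:
x^2 - 14*x + 1099
Discriminant = (-14)^2 - 4*(1099)
= 196 - 4396
= -4200

-4200


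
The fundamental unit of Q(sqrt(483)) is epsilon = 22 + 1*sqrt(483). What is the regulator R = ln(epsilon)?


epsilon = 22 + 1*sqrt(483)
= 43.9773
R = ln(43.9773)
= 3.7837

3.7837


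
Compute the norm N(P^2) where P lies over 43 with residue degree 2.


N(P^a) = p^(a*f)
= 43^(2*2)
= 43^4
= 3418801

3418801


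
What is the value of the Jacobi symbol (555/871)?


Compute (555/871) via quadratic reciprocity:
  reciprocity: (555/871) -> -(871/555)
  reduce: (316/555)
  pull out 2: (2/555) = -1  (since 555 mod 8 = 3)
  pull out 2: (2/555) = -1  (since 555 mod 8 = 3)
  reciprocity: (79/555) -> -(555/79)
  reduce: (2/79)
  pull out 2: (2/79) = +1  (since 79 mod 8 = 7)
  (1/79) = 1
Product of signs = 1

1


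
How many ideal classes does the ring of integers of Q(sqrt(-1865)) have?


K = Q(sqrt(-1865)). d mod 4 = 3, so D = disc(K) = 4d = -7460
h(K) equals the number of primitive reduced positive-definite forms (a, b, c) = a*x^2 + b*x*y + c*y^2 with b^2 - 4ac = D,
where reduced means |b| <= a <= c, with b >= 0 whenever |b| = a or a = c, and primitive means gcd(a, b, c) = 1.
Reduced forces 3a^2 <= |D| = 7460, so 1 <= a <= 49; b must have the parity of D, and c = (b^2 - D)/(4a) must be an integer >= a.
Enumerate a = 1..49, b in [-a, a]:
  a=1: (1, 0, 1865)  [1]
  a=2: (2, 2, 933)  [1]
  a=3: (3, -2, 622), (3, 2, 622)  [2]
  a=4: none
  a=5: (5, 0, 373)  [1]
  a=6: (6, -2, 311), (6, 2, 311)  [2]
  a=7: (7, -4, 267), (7, 4, 267)  [2]
  a=8: none
  a=9: (9, -8, 209), (9, 8, 209)  [2]
  a=10: (10, 10, 189)  [1]
  a=11: (11, -8, 171), (11, 8, 171)  [2]
  a=12..13: none
  a=14: (14, -10, 135), (14, 10, 135)  [2]
  a=15: (15, -10, 126), (15, 10, 126)  [2]
  a=16..17: none
  a=18: (18, -10, 105), (18, 10, 105)  [2]
  a=19: (19, -8, 99), (19, 8, 99)  [2]
  a=20: none
  a=21: (21, -10, 90), (21, -4, 89), (21, 4, 89), (21, 10, 90)  [4]
  a=22: (22, -14, 87), (22, 14, 87)  [2]
  a=23..26: none
  a=27: (27, -10, 70), (27, 10, 70)  [2]
  a=28: none
  a=29: (29, -14, 66), (29, 14, 66)  [2]
  a=30: (30, -10, 63), (30, 10, 63)  [2]
  a=31..32: none
  a=33: (33, -14, 58), (33, -8, 57), (33, 8, 57), (33, 14, 58)  [4]
  a=34: none
  a=35: (35, -10, 54), (35, 10, 54)  [2]
  a=36..37: none
  a=38: (38, -30, 55), (38, 30, 55)  [2]
  a=39..40: none
  a=41: (41, -24, 49), (41, 24, 49)  [2]
  a=42: (42, -38, 53), (42, -10, 45), (42, 10, 45), (42, 38, 53)  [4]
  a=43..49: none
Total reduced forms: 1 + 1 + 2 + 1 + 2 + 2 + 2 + 1 + 2 + 2 + 2 + 2 + 2 + 4 + 2 + 2 + 2 + 2 + 4 + 2 + 2 + 2 + 4 = 48
h = 48

48


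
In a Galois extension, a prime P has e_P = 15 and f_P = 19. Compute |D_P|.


|D_P| = e * f
= 15 * 19
= 285

285


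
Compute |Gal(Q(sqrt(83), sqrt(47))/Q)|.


The 2 square roots of distinct primes are multiplicatively independent over Q,
so [K:Q] = 2^2 and Gal(K/Q) is isomorphic to (Z/2Z)^2.
|Gal| = 2^2 = 4

4


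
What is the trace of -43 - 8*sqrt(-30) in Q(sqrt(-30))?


Tr(a + b*sqrt(d)) = (a + b*sqrt(d)) + (a - b*sqrt(d)) = 2a
= 2 * (-43)
= -86

-86


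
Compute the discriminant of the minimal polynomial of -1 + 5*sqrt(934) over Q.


The element -1 + 5*sqrt(934) has minimal polynomial:
x^2 + 2*x - 23349
Discriminant = (2)^2 - 4*(-23349)
= 4 + 93396
= 93400

93400


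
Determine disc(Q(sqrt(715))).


For K = Q(sqrt(d)) with d squarefree: disc(K) = d if d = 1 mod 4, and disc(K) = 4d if d = 2 or 3 mod 4.
Here d = 715, and d mod 4 = 3.
d = 3 mod 4, not 1 (O_K = Z[sqrt(d)]), so disc(K) = 4d = 4 * (715) = 2860

2860


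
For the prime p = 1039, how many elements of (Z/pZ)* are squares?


For prime p, the number of non-zero quadratic residues is (p-1)/2.
= (1039-1)/2
= 519

519


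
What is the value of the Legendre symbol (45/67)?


p = 67 is prime, so compute (45/67) with the reciprocity algorithm (Jacobi-symbol steps: pull out 2s via (2/n), flip via reciprocity, reduce):
  reciprocity: (45/67) -> +(67/45)
  reduce: (22/45)
  pull out 2: (2/45) = -1  (since 45 mod 8 = 5)
  reciprocity: (11/45) -> +(45/11)
  reduce: (1/11)
  (1/11) = 1
Product of signs = -1
(45/67) = -1

-1


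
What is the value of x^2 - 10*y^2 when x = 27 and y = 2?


x^2 - d*y^2
= 27^2 - 10*2^2
= 729 - 40
= 689

689


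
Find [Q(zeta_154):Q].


The degree equals Euler's totient phi(154).
154 = 2 * 7 * 11
phi(154) = 60

60


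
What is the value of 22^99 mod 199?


p = 199 is prime and the exponent is (p-1)/2 = 99, so by Euler's criterion 22^99 = (22/199) = +1 or -1 mod 199.
Compute by square-and-multiply:
  99 = 64 + 32 + 2 + 1 (binary 1100011)
  Repeated squaring mod 199: 22^1 = 22, 22^2 = 86, 22^4 = 33, 22^8 = 94, 22^16 = 80, 22^32 = 32, 22^64 = 29
  22^99 = 22^64 * 22^32 * 22^2 * 22^1 = 29 * 32 * 86 * 22 mod 199
    29 * 32 = 928 = 132 mod 199
    132 * 86 = 11352 = 9 mod 199
    9 * 22 = 198 = 198 mod 199
  22^99 = 198 mod 199
Result 198 = p - 1 = -1 mod 199: 22 is a quadratic non-residue mod 199. As a residue in [0, p-1] the value is 198.
22^99 mod 199 = 198

198


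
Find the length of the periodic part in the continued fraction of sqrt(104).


Run the CF algorithm for sqrt(104).
a_0 = floor(sqrt(104)) = 10; set m_0=0, q_0=1.
Recurrence: m' = q*a - m,  q' = (d - m'^2)/q,  a' = floor((a_0 + m')/q').
  step 1: m=10, q=4, a=5
  step 2: m=10, q=1, a=20
a_2 = 2*a_0 = 20, so the period closes here.
sqrt(104) = [10; 5, 20]
Period length = 2

2


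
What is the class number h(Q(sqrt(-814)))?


K = Q(sqrt(-814)). d mod 4 = 2, so D = disc(K) = 4d = -3256
h(K) equals the number of primitive reduced positive-definite forms (a, b, c) = a*x^2 + b*x*y + c*y^2 with b^2 - 4ac = D,
where reduced means |b| <= a <= c, with b >= 0 whenever |b| = a or a = c, and primitive means gcd(a, b, c) = 1.
Reduced forces 3a^2 <= |D| = 3256, so 1 <= a <= 32; b must have the parity of D, and c = (b^2 - D)/(4a) must be an integer >= a.
Enumerate a = 1..32, b in [-a, a]:
  a=1: (1, 0, 814)  [1]
  a=2: (2, 0, 407)  [1]
  a=3..4: none
  a=5: (5, -2, 163), (5, 2, 163)  [2]
  a=6..9: none
  a=10: (10, -8, 83), (10, 8, 83)  [2]
  a=11: (11, 0, 74)  [1]
  a=12..16: none
  a=17: (17, -12, 50), (17, 12, 50)  [2]
  a=18..21: none
  a=22: (22, 0, 37)  [1]
  a=23..24: none
  a=25: (25, -12, 34), (25, 12, 34)  [2]
  a=26..32: none
Total reduced forms: 1 + 1 + 2 + 2 + 1 + 2 + 1 + 2 = 12
h = 12

12


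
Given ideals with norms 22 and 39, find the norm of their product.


N(IJ) = N(I) * N(J)
= 22 * 39
= 858

858


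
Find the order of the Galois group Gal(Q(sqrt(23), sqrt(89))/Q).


The 2 square roots of distinct primes are multiplicatively independent over Q,
so [K:Q] = 2^2 and Gal(K/Q) is isomorphic to (Z/2Z)^2.
|Gal| = 2^2 = 4

4


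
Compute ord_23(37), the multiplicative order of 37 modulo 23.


We want ord_23(37), the smallest k >= 1 with 37^k = 1 mod 23.
n = 23 = 23, phi(23) = 22; the order divides phi(n).
Divisors of 22: 1, 2, 11, 22
Repeated squaring mod 23: 37^1 = 14, 37^2 = 12, 37^4 = 6, 37^8 = 13, 37^16 = 8
Test divisors in increasing order:
  k=1: 37^1 = 14 mod 23
  k=2: 37^2 = 12 mod 23
  k=11: 37^11 = 13 * 12 * 14 = 22 mod 23
  k=22: 37^22 = 8 * 6 * 12 = 1 mod 23  <- first divisor giving 1
Order = 22

22


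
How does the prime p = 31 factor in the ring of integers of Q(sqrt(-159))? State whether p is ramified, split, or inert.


K = Q(sqrt(-159)). Since d mod 4 = 1, disc(K) = -159.
Check p | disc: -159 mod 31 = 27.
p does not divide disc. Compute Legendre symbol (d/p):
27^((31-1)/2) mod 31 = -1
(d/p) = -1, so p is inert: (p) stays prime with e=1, f=2, g=1.
Therefore p is inert.

inert


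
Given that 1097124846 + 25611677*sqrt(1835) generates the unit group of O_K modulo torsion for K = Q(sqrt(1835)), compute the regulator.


epsilon = 1097124846 + 25611677*sqrt(1835)
= 2.1942e+09
R = ln(2.1942e+09)
= 21.5091

21.5091


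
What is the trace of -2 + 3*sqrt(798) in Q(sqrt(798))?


Tr(a + b*sqrt(d)) = (a + b*sqrt(d)) + (a - b*sqrt(d)) = 2a
= 2 * (-2)
= -4

-4


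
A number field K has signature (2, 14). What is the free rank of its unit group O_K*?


By Dirichlet's unit theorem:
rank = r1 + r2 - 1
= 2 + 14 - 1
= 15

15


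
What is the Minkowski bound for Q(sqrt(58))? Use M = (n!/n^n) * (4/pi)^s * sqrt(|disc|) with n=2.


d = 58, d mod 4 = 2, so disc(K) = 4d = 232; |disc(K)| = 232
Real quadratic field, so n = 2, s = r2 = 0, r1 = 2
M = (n!/n^n) * (4/pi)^s * sqrt(|disc(K)|) = (2!/2^2) * (4/pi)^0 * sqrt(232)
= 0.5 * 1.000000 * 15.231546
= 7.6158

7.6158


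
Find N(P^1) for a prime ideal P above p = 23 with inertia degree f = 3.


N(P^a) = p^(a*f)
= 23^(1*3)
= 23^3
= 12167

12167


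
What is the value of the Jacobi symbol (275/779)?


Compute (275/779) via quadratic reciprocity:
  reciprocity: (275/779) -> -(779/275)
  reduce: (229/275)
  reciprocity: (229/275) -> +(275/229)
  reduce: (46/229)
  pull out 2: (2/229) = -1  (since 229 mod 8 = 5)
  reciprocity: (23/229) -> +(229/23)
  reduce: (22/23)
  pull out 2: (2/23) = +1  (since 23 mod 8 = 7)
  reciprocity: (11/23) -> -(23/11)
  reduce: (1/11)
  (1/11) = 1
Product of signs = -1

-1


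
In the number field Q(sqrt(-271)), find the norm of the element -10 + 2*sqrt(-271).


N(a + b*sqrt(d)) = a^2 - d*b^2
= (-10)^2 - (-271)*(2)^2
= 100 + 1084
= 1184

1184


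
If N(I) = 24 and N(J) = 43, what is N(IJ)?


N(IJ) = N(I) * N(J)
= 24 * 43
= 1032

1032


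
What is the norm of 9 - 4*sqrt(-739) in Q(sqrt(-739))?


N(a + b*sqrt(d)) = a^2 - d*b^2
= (9)^2 - (-739)*(-4)^2
= 81 + 11824
= 11905

11905


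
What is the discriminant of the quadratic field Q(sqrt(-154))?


For K = Q(sqrt(d)) with d squarefree: disc(K) = d if d = 1 mod 4, and disc(K) = 4d if d = 2 or 3 mod 4.
Here d = -154, and d mod 4 = 2.
d = 2 mod 4, not 1 (O_K = Z[sqrt(d)]), so disc(K) = 4d = 4 * (-154) = -616

-616


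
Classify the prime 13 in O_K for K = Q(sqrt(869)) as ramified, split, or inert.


K = Q(sqrt(869)). Since d mod 4 = 1, disc(K) = 869.
Check p | disc: 869 mod 13 = 11.
p does not divide disc. Compute Legendre symbol (d/p):
11^((13-1)/2) mod 13 = -1
(d/p) = -1, so p is inert: (p) stays prime with e=1, f=2, g=1.
Therefore p is inert.

inert


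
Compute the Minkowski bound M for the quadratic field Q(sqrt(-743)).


d = -743, d mod 4 = 1, so disc(K) = d = -743; |disc(K)| = 743
Imaginary quadratic field, so n = 2, s = r2 = 1, r1 = 0
M = (n!/n^n) * (4/pi)^s * sqrt(|disc(K)|) = (2!/2^2) * (4/pi)^1 * sqrt(743)
= 0.5 * 1.273240 * 27.258026
= 17.3530

17.3530


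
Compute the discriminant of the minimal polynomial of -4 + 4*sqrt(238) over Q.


The element -4 + 4*sqrt(238) has minimal polynomial:
x^2 + 8*x - 3792
Discriminant = (8)^2 - 4*(-3792)
= 64 + 15168
= 15232

15232


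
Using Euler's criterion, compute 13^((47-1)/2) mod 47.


p = 47 is prime and the exponent is (p-1)/2 = 23, so by Euler's criterion 13^23 = (13/47) = +1 or -1 mod 47.
Compute by square-and-multiply:
  23 = 16 + 4 + 2 + 1 (binary 10111)
  Repeated squaring mod 47: 13^1 = 13, 13^2 = 28, 13^4 = 32, 13^8 = 37, 13^16 = 6
  13^23 = 13^16 * 13^4 * 13^2 * 13^1 = 6 * 32 * 28 * 13 mod 47
    6 * 32 = 192 = 4 mod 47
    4 * 28 = 112 = 18 mod 47
    18 * 13 = 234 = 46 mod 47
  13^23 = 46 mod 47
Result 46 = p - 1 = -1 mod 47: 13 is a quadratic non-residue mod 47. As a residue in [0, p-1] the value is 46.
13^23 mod 47 = 46

46
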